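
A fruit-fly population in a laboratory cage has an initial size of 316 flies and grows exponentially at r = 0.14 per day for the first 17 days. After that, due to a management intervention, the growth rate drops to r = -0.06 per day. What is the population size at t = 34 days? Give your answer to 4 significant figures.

Phase 1: N(17) = 316·e^(0.14×17) = 316·e^2.38 = 3414.35.
Phase 2 runs for 34 − 17 = 17 days at r = -0.06.
N(34) = 3414.35·e^(-0.06×17) = 3414.35·e^-1.02 = 1231.2.

1231 flies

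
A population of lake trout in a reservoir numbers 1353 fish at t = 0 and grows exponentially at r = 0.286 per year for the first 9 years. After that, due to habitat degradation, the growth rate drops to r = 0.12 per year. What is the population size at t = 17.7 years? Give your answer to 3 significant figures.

50400 fish

Phase 1: N(9) = 1353·e^(0.286×9) = 1353·e^2.574 = 17748.9.
Phase 2 runs for 17.7 − 9 = 8.7 years at r = 0.12.
N(17.7) = 17748.9·e^(0.12×8.7) = 17748.9·e^1.044 = 50416.8.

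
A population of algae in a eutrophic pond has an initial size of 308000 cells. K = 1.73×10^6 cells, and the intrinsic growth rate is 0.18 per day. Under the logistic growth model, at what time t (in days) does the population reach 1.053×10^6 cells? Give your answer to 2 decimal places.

10.95 days

A = (K − N₀)/N₀ = (1.73×10^6 − 308000)/308000 = 4.6169.
Solve 1.73×10^6/(1 + 4.6169·e^(−0.18t)) = 1.053×10^6: 1 + 4.6169·e^(−0.18t) = 1.6429, so e^(−0.18t) = 0.139255.
−0.18·t = ln(0.139255) = -1.9714, so t = 1.9714/0.18 = 10.952.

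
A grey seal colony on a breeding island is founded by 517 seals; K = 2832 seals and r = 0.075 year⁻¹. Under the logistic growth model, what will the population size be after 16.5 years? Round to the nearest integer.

1232 seals

A = (K − N₀)/N₀ = (2832 − 517)/517 = 4.4778.
N(t) = K/(1 + A·e^(−rt)) = 2832/(1 + 4.4778×e^(−0.075×16.5)).
e^(−1.238) = 0.29011; denominator = 1 + 4.4778×0.29011 = 2.299.
N = 2832/2.299 = 1231.82.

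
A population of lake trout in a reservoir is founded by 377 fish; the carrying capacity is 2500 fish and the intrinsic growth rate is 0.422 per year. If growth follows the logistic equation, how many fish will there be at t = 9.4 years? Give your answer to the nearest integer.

A = (K − N₀)/N₀ = (2500 − 377)/377 = 5.6313.
N(t) = K/(1 + A·e^(−rt)) = 2500/(1 + 5.6313×e^(−0.422×9.4)).
e^(−3.967) = 0.018934; denominator = 1 + 5.6313×0.018934 = 1.1066.
N = 2500/1.1066 = 2259.13.

2259 fish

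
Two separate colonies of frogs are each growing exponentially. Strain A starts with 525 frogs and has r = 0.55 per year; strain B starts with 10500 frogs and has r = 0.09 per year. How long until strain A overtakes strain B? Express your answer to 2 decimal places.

6.51 years

Set 525·e^(0.55t) = 10500·e^(0.09t).
e^((0.55 − 0.09)t) = 10500/525 → e^(0.46·t) = 20.
0.46·t = ln(20) = 2.9957, so t = 2.9957/0.46 = 6.5125.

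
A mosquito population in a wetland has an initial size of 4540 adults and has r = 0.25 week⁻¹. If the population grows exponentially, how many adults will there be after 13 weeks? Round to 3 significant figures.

N(t) = N₀·e^(rt) = 4540 × e^(0.25×13) = 4540 × e^3.25.
e^3.25 ≈ 25.79, so N ≈ 4540 × 25.79 = 117088.

117000 adults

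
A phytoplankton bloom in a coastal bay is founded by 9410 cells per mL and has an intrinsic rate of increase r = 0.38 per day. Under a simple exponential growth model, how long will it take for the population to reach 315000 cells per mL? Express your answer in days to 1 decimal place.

Set N₀·e^(rt) = 315000: e^(0.38·t) = 315000/9410 = 33.475.
0.38·t = ln(33.475) = 3.5108, so t = 3.5108/0.38 = 9.2389.

9.2 days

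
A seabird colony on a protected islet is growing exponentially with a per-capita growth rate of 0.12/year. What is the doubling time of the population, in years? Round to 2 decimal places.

Doubling time t_d = ln(2)/r = 0.6931/0.12 = 5.7762.

5.78 years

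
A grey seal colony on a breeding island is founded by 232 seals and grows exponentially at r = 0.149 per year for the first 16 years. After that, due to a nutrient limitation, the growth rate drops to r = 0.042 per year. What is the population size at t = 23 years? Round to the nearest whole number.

Phase 1: N(16) = 232·e^(0.149×16) = 232·e^2.384 = 2516.78.
Phase 2 runs for 23 − 16 = 7 years at r = 0.042.
N(23) = 2516.78·e^(0.042×7) = 2516.78·e^0.294 = 3376.98.

3377 seals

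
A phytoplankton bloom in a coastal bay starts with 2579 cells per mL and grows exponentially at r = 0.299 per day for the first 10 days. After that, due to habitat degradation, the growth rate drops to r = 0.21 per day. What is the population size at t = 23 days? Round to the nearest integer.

Phase 1: N(10) = 2579·e^(0.299×10) = 2579·e^2.99 = 51285.2.
Phase 2 runs for 23 − 10 = 13 days at r = 0.21.
N(23) = 51285.2·e^(0.21×13) = 51285.2·e^2.73 = 786350.

786350 cells per mL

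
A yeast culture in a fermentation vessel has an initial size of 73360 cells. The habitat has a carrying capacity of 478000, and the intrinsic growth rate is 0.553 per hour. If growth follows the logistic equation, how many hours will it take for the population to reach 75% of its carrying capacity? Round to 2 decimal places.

5.07 hours

A = (K − N₀)/N₀ = (478000 − 73360)/73360 = 5.5158.
Solve 478000/(1 + 5.5158·e^(−0.553t)) = 358500: 1 + 5.5158·e^(−0.553t) = 1.3333, so e^(−0.553t) = 0.0604323.
−0.553·t = ln(0.0604323) = -2.8062, so t = 2.8062/0.553 = 5.0746.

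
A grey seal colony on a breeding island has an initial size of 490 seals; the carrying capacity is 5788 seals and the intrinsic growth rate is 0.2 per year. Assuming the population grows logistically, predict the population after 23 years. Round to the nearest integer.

5221 seals

A = (K − N₀)/N₀ = (5788 − 490)/490 = 10.812.
N(t) = K/(1 + A·e^(−rt)) = 5788/(1 + 10.812×e^(−0.2×23)).
e^(−4.6) = 0.010052; denominator = 1 + 10.812×0.010052 = 1.1087.
N = 5788/1.1087 = 5220.61.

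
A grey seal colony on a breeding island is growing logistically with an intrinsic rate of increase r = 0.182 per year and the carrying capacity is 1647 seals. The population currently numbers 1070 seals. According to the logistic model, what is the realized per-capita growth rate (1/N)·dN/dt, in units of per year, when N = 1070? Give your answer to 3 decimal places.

0.064 per year

(1/N)·dN/dt = r(1 − N/K) = 0.182 × (1 − 1070/1647).
= 0.182 × 0.35033 = 0.063761.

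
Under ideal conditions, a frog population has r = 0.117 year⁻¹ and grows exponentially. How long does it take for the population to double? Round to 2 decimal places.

5.92 years

Doubling time t_d = ln(2)/r = 0.6931/0.117 = 5.9243.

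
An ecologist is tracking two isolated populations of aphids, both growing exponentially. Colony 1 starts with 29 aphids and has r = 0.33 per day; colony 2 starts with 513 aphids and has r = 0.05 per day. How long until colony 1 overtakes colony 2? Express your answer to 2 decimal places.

10.26 days

Set 29·e^(0.33t) = 513·e^(0.05t).
e^((0.33 − 0.05)t) = 513/29 → e^(0.28·t) = 17.69.
0.28·t = ln(17.69) = 2.873, so t = 2.873/0.28 = 10.261.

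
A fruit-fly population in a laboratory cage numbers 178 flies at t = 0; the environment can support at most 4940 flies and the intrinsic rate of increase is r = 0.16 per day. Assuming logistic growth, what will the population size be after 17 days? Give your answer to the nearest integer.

A = (K − N₀)/N₀ = (4940 − 178)/178 = 26.753.
N(t) = K/(1 + A·e^(−rt)) = 4940/(1 + 26.753×e^(−0.16×17)).
e^(−2.72) = 0.065875; denominator = 1 + 26.753×0.065875 = 2.7623.
N = 4940/2.7623 = 1788.34.

1788 flies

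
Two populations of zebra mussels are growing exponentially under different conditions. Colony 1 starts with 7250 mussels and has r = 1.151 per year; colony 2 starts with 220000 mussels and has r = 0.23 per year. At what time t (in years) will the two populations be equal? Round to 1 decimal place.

3.7 years

Set 7250·e^(1.151t) = 220000·e^(0.23t).
e^((1.151 − 0.23)t) = 220000/7250 → e^(0.921·t) = 30.345.
0.921·t = ln(30.345) = 3.4126, so t = 3.4126/0.921 = 3.7053.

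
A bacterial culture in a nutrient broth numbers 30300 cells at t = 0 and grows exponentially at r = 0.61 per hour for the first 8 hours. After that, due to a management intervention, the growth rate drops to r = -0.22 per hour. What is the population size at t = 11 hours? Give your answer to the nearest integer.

2061415 cells

Phase 1: N(8) = 30300·e^(0.61×8) = 30300·e^4.88 = 3.988409×10^6.
Phase 2 runs for 11 − 8 = 3 hours at r = -0.22.
N(11) = 3.988409×10^6·e^(-0.22×3) = 3.988409×10^6·e^-0.66 = 2.061415×10^6.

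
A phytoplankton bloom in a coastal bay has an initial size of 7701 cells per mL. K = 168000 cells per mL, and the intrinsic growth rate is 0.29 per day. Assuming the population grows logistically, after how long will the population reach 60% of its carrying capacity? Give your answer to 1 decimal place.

A = (K − N₀)/N₀ = (168000 − 7701)/7701 = 20.815.
Solve 168000/(1 + 20.815·e^(−0.29t)) = 100800: 1 + 20.815·e^(−0.29t) = 1.6667, so e^(−0.29t) = 0.0320276.
−0.29·t = ln(0.0320276) = -3.4412, so t = 3.4412/0.29 = 11.866.

11.9 days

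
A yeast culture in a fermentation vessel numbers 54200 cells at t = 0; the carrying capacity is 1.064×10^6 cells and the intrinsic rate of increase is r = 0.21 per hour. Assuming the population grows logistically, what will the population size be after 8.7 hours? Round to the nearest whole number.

A = (K − N₀)/N₀ = (1.064×10^6 − 54200)/54200 = 18.631.
N(t) = K/(1 + A·e^(−rt)) = 1.064×10^6/(1 + 18.631×e^(−0.21×8.7)).
e^(−1.827) = 0.1609; denominator = 1 + 18.631×0.1609 = 3.9976.
N = 1.064×10^6/3.9976 = 266157.

266157 cells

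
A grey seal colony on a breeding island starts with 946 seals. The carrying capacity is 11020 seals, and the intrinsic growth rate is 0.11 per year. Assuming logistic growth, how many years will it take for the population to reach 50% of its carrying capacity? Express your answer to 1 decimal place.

21.5 years

A = (K − N₀)/N₀ = (11020 − 946)/946 = 10.649.
Solve 11020/(1 + 10.649·e^(−0.11t)) = 5510: 1 + 10.649·e^(−0.11t) = 2, so e^(−0.11t) = 0.0939051.
−0.11·t = ln(0.0939051) = -2.3655, so t = 2.3655/0.11 = 21.504.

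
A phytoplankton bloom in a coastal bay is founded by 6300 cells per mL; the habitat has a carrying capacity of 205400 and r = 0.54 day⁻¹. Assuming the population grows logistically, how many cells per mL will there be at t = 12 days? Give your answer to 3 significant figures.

196000 cells per mL

A = (K − N₀)/N₀ = (205400 − 6300)/6300 = 31.603.
N(t) = K/(1 + A·e^(−rt)) = 205400/(1 + 31.603×e^(−0.54×12)).
e^(−6.48) = 0.0015338; denominator = 1 + 31.603×0.0015338 = 1.0485.
N = 205400/1.0485 = 195904.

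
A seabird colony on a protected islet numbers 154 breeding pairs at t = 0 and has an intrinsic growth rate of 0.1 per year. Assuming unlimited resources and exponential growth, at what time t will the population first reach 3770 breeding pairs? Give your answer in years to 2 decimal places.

31.98 years

Set N₀·e^(rt) = 3770: e^(0.1·t) = 3770/154 = 24.481.
0.1·t = ln(24.481) = 3.1979, so t = 3.1979/0.1 = 31.979.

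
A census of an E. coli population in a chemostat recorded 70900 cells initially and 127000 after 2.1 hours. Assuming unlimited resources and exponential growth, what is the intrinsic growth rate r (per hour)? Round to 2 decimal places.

0.28 per hour

From N(t) = N₀·e^(rt): e^(r·2.1) = 127000/70900 = 1.7913.
r·2.1 = ln(1.7913) = 0.58292, so r = 0.58292/2.1 = 0.27758.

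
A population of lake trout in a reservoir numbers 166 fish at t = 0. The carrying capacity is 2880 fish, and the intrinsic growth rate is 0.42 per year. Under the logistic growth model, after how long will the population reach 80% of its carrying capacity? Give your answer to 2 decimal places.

A = (K − N₀)/N₀ = (2880 − 166)/166 = 16.349.
Solve 2880/(1 + 16.349·e^(−0.42t)) = 2304: 1 + 16.349·e^(−0.42t) = 1.25, so e^(−0.42t) = 0.0152911.
−0.42·t = ln(0.0152911) = -4.1805, so t = 4.1805/0.42 = 9.9535.

9.95 years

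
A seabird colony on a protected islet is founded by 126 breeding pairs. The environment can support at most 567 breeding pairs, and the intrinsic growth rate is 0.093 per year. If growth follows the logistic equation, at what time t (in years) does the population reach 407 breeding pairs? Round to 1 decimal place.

A = (K − N₀)/N₀ = (567 − 126)/126 = 3.5.
Solve 567/(1 + 3.5·e^(−0.093t)) = 407: 1 + 3.5·e^(−0.093t) = 1.3931, so e^(−0.093t) = 0.11232.
−0.093·t = ln(0.11232) = -2.1864, so t = 2.1864/0.093 = 23.51.

23.5 years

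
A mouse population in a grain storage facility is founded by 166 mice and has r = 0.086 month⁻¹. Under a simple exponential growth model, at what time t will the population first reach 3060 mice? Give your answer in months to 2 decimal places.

Set N₀·e^(rt) = 3060: e^(0.086·t) = 3060/166 = 18.434.
0.086·t = ln(18.434) = 2.9142, so t = 2.9142/0.086 = 33.886.

33.89 months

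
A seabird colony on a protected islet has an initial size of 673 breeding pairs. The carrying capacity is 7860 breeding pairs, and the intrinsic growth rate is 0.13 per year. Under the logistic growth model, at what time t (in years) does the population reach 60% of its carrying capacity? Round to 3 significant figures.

A = (K − N₀)/N₀ = (7860 − 673)/673 = 10.679.
Solve 7860/(1 + 10.679·e^(−0.13t)) = 4716: 1 + 10.679·e^(−0.13t) = 1.6667, so e^(−0.13t) = 0.0624275.
−0.13·t = ln(0.0624275) = -2.7737, so t = 2.7737/0.13 = 21.337.

21.3 years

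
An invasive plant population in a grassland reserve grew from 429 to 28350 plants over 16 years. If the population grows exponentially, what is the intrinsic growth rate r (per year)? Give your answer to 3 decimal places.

From N(t) = N₀·e^(rt): e^(r·16) = 28350/429 = 66.084.
r·16 = ln(66.084) = 4.1909, so r = 4.1909/16 = 0.26193.

0.262 per year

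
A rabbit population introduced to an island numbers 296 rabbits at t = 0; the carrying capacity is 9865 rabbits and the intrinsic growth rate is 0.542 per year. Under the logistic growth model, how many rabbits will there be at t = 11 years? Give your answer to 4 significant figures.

A = (K − N₀)/N₀ = (9865 − 296)/296 = 32.328.
N(t) = K/(1 + A·e^(−rt)) = 9865/(1 + 32.328×e^(−0.542×11)).
e^(−5.962) = 0.0025748; denominator = 1 + 32.328×0.0025748 = 1.0832.
N = 9865/1.0832 = 9106.97.

9107 rabbits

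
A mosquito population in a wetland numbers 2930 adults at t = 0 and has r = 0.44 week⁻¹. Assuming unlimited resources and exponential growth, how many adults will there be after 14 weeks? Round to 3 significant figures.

N(t) = N₀·e^(rt) = 2930 × e^(0.44×14) = 2930 × e^6.16.
e^6.16 ≈ 473.43, so N ≈ 2930 × 473.43 = 1.387144×10^6.

1390000 adults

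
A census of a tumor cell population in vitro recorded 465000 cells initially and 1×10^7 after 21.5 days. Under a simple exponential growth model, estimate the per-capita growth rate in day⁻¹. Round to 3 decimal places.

0.143 per day

From N(t) = N₀·e^(rt): e^(r·21.5) = 1×10^7/465000 = 21.505.
r·21.5 = ln(21.505) = 3.0683, so r = 3.0683/21.5 = 0.14271.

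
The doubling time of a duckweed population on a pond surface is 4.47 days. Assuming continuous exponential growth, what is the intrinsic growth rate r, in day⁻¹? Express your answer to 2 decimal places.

r = ln(2)/t_d = 0.6931/4.47 = 0.15507.

0.16 per day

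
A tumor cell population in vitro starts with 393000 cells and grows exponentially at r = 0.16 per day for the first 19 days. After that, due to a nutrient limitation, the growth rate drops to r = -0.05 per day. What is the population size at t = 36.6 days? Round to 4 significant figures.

Phase 1: N(19) = 393000·e^(0.16×19) = 393000·e^3.04 = 8.215761×10^6.
Phase 2 runs for 36.6 − 19 = 17.6 days at r = -0.05.
N(36.6) = 8.215761×10^6·e^(-0.05×17.6) = 8.215761×10^6·e^-0.88 = 3.407757×10^6.

3408000 cells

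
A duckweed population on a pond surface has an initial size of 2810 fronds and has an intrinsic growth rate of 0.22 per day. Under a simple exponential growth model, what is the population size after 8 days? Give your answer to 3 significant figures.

N(t) = N₀·e^(rt) = 2810 × e^(0.22×8) = 2810 × e^1.76.
e^1.76 ≈ 5.8124, so N ≈ 2810 × 5.8124 = 16332.9.

16300 fronds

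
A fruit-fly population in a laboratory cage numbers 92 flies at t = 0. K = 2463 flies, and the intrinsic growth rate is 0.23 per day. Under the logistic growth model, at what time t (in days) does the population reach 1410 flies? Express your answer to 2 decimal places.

15.40 days

A = (K − N₀)/N₀ = (2463 − 92)/92 = 25.772.
Solve 2463/(1 + 25.772·e^(−0.23t)) = 1410: 1 + 25.772·e^(−0.23t) = 1.7468, so e^(−0.23t) = 0.0289778.
−0.23·t = ln(0.0289778) = -3.5412, so t = 3.5412/0.23 = 15.397.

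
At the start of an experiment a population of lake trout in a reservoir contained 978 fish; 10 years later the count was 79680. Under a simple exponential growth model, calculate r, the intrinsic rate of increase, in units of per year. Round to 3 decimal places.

0.440 per year

From N(t) = N₀·e^(rt): e^(r·10) = 79680/978 = 81.472.
r·10 = ln(81.472) = 4.4003, so r = 4.4003/10 = 0.44003.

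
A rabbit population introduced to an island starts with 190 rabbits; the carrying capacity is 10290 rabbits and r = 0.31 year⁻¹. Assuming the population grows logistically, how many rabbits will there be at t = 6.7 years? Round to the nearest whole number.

A = (K − N₀)/N₀ = (10290 − 190)/190 = 53.158.
N(t) = K/(1 + A·e^(−rt)) = 10290/(1 + 53.158×e^(−0.31×6.7)).
e^(−2.077) = 0.12531; denominator = 1 + 53.158×0.12531 = 7.661.
N = 10290/7.661 = 1343.17.

1343 rabbits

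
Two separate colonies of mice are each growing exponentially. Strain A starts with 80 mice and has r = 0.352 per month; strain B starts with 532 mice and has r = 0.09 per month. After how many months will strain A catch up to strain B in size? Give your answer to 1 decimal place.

Set 80·e^(0.352t) = 532·e^(0.09t).
e^((0.352 − 0.09)t) = 532/80 → e^(0.262·t) = 6.65.
0.262·t = ln(6.65) = 1.8946, so t = 1.8946/0.262 = 7.2314.

7.2 months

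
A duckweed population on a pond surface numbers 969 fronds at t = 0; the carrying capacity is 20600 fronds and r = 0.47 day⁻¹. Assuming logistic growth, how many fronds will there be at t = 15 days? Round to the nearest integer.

20244 fronds

A = (K − N₀)/N₀ = (20600 − 969)/969 = 20.259.
N(t) = K/(1 + A·e^(−rt)) = 20600/(1 + 20.259×e^(−0.47×15)).
e^(−7.05) = 0.00086741; denominator = 1 + 20.259×0.00086741 = 1.0176.
N = 20600/1.0176 = 20244.3.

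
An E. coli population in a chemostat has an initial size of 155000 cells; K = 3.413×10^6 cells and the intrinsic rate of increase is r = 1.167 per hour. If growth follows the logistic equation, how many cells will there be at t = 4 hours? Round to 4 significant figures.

2850000 cells

A = (K − N₀)/N₀ = (3.413×10^6 − 155000)/155000 = 21.019.
N(t) = K/(1 + A·e^(−rt)) = 3.413×10^6/(1 + 21.019×e^(−1.167×4)).
e^(−4.668) = 0.009391; denominator = 1 + 21.019×0.009391 = 1.1974.
N = 3.413×10^6/1.1974 = 2.850358×10^6.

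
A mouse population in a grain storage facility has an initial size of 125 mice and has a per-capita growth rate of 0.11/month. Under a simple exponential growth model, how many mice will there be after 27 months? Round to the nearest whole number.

2436 mice

N(t) = N₀·e^(rt) = 125 × e^(0.11×27) = 125 × e^2.97.
e^2.97 ≈ 19.492, so N ≈ 125 × 19.492 = 2436.49.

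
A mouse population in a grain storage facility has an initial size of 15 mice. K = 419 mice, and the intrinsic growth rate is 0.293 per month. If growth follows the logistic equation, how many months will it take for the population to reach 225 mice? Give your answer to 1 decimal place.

11.7 months

A = (K − N₀)/N₀ = (419 − 15)/15 = 26.933.
Solve 419/(1 + 26.933·e^(−0.293t)) = 225: 1 + 26.933·e^(−0.293t) = 1.8622, so e^(−0.293t) = 0.0320132.
−0.293·t = ln(0.0320132) = -3.4416, so t = 3.4416/0.293 = 11.746.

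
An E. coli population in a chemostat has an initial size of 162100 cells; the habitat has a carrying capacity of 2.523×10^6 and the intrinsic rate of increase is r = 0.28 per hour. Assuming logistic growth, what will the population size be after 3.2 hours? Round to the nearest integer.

363272 cells

A = (K − N₀)/N₀ = (2.523×10^6 − 162100)/162100 = 14.564.
N(t) = K/(1 + A·e^(−rt)) = 2.523×10^6/(1 + 14.564×e^(−0.28×3.2)).
e^(−0.896) = 0.4082; denominator = 1 + 14.564×0.4082 = 6.9452.
N = 2.523×10^6/6.9452 = 363272.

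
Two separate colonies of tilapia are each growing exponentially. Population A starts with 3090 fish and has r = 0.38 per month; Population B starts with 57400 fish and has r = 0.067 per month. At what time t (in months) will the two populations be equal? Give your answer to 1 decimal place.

9.3 months

Set 3090·e^(0.38t) = 57400·e^(0.067t).
e^((0.38 − 0.067)t) = 57400/3090 → e^(0.313·t) = 18.576.
0.313·t = ln(18.576) = 2.9219, so t = 2.9219/0.313 = 9.3351.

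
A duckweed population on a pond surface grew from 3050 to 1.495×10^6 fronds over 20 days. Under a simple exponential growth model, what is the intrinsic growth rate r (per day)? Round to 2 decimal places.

From N(t) = N₀·e^(rt): e^(r·20) = 1.495×10^6/3050 = 490.16.
r·20 = ln(490.16) = 6.1947, so r = 6.1947/20 = 0.30974.

0.31 per day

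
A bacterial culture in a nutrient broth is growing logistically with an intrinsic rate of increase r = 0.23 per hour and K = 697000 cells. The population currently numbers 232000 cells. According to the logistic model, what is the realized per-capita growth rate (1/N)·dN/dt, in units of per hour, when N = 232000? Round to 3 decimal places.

0.153 per hour

(1/N)·dN/dt = r(1 − N/K) = 0.23 × (1 − 232000/697000).
= 0.23 × 0.66714 = 0.15344.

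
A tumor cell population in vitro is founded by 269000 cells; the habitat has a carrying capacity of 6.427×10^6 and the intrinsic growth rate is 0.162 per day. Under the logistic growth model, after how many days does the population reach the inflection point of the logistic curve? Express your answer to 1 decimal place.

Logistic growth is fastest at N = K/2 = 3.2135×10^6.
A = (K − N₀)/N₀ = 22.892. Set K/(1 + A·e^(−rt)) = K/2 → A·e^(−rt) = 1.
e^(−0.162t) = 1/22.892 = 0.043683, so t = ln(22.892)/0.162 = 3.1308/0.162 = 19.326.

19.3 days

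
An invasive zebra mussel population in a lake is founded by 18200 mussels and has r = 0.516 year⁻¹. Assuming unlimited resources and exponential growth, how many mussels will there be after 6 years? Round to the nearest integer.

402390 mussels

N(t) = N₀·e^(rt) = 18200 × e^(0.516×6) = 18200 × e^3.096.
e^3.096 ≈ 22.109, so N ≈ 18200 × 22.109 = 402390.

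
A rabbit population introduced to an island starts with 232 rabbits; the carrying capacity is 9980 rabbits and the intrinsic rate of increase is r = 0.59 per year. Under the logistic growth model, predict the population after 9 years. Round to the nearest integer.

8264 rabbits

A = (K − N₀)/N₀ = (9980 − 232)/232 = 42.017.
N(t) = K/(1 + A·e^(−rt)) = 9980/(1 + 42.017×e^(−0.59×9)).
e^(−5.31) = 0.0049419; denominator = 1 + 42.017×0.0049419 = 1.2076.
N = 9980/1.2076 = 8264.01.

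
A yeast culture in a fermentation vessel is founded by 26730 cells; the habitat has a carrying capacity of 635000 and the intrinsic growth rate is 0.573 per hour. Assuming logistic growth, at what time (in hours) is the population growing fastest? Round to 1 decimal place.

Logistic growth is fastest at N = K/2 = 317500.
A = (K − N₀)/N₀ = 22.756. Set K/(1 + A·e^(−rt)) = K/2 → A·e^(−rt) = 1.
e^(−0.573t) = 1/22.756 = 0.0439443, so t = ln(22.756)/0.573 = 3.1248/0.573 = 5.4535.

5.5 hours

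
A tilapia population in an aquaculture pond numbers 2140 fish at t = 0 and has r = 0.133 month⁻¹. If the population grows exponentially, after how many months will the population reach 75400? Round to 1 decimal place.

Set N₀·e^(rt) = 75400: e^(0.133·t) = 75400/2140 = 35.234.
0.133·t = ln(35.234) = 3.562, so t = 3.562/0.133 = 26.782.

26.8 months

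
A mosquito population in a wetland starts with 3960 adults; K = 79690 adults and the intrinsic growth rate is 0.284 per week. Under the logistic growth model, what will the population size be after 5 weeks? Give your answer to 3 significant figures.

14200 adults

A = (K − N₀)/N₀ = (79690 − 3960)/3960 = 19.124.
N(t) = K/(1 + A·e^(−rt)) = 79690/(1 + 19.124×e^(−0.284×5)).
e^(−1.42) = 0.24171; denominator = 1 + 19.124×0.24171 = 5.6225.
N = 79690/5.6225 = 14173.5.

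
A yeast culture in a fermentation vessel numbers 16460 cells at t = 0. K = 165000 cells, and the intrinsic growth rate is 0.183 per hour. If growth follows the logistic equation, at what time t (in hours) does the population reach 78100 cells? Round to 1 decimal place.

11.4 hours

A = (K − N₀)/N₀ = (165000 − 16460)/16460 = 9.0243.
Solve 165000/(1 + 9.0243·e^(−0.183t)) = 78100: 1 + 9.0243·e^(−0.183t) = 2.1127, so e^(−0.183t) = 0.123298.
−0.183·t = ln(0.123298) = -2.0932, so t = 2.0932/0.183 = 11.438.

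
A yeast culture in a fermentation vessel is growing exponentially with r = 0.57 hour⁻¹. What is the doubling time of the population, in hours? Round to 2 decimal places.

1.22 hours

Doubling time t_d = ln(2)/r = 0.6931/0.57 = 1.216.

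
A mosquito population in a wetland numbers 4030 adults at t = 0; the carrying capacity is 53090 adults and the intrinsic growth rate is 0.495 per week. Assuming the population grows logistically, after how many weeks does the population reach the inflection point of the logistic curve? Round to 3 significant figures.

5.05 weeks

Logistic growth is fastest at N = K/2 = 26545.
A = (K − N₀)/N₀ = 12.174. Set K/(1 + A·e^(−rt)) = K/2 → A·e^(−rt) = 1.
e^(−0.495t) = 1/12.174 = 0.0821443, so t = ln(12.174)/0.495 = 2.4993/0.495 = 5.049.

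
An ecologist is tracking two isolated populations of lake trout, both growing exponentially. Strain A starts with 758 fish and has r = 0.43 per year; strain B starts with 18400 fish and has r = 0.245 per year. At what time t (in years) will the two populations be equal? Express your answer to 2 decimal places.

17.24 years

Set 758·e^(0.43t) = 18400·e^(0.245t).
e^((0.43 − 0.245)t) = 18400/758 → e^(0.185·t) = 24.274.
0.185·t = ln(24.274) = 3.1894, so t = 3.1894/0.185 = 17.24.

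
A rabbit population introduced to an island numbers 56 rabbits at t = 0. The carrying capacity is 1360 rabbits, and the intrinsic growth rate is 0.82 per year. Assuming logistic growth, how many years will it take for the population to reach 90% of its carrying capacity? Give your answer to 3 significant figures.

A = (K − N₀)/N₀ = (1360 − 56)/56 = 23.286.
Solve 1360/(1 + 23.286·e^(−0.82t)) = 1224: 1 + 23.286·e^(−0.82t) = 1.1111, so e^(−0.82t) = 0.00477164.
−0.82·t = ln(0.00477164) = -5.3451, so t = 5.3451/0.82 = 6.5184.

6.52 years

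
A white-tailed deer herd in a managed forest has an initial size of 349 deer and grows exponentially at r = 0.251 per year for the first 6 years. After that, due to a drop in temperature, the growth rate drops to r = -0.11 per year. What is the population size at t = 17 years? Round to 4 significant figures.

469.2 deer

Phase 1: N(6) = 349·e^(0.251×6) = 349·e^1.506 = 1573.52.
Phase 2 runs for 17 − 6 = 11 years at r = -0.11.
N(17) = 1573.52·e^(-0.11×11) = 1573.52·e^-1.21 = 469.22.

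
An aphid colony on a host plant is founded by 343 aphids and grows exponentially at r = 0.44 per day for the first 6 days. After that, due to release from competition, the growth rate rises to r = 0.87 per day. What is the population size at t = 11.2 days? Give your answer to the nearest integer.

Phase 1: N(6) = 343·e^(0.44×6) = 343·e^2.64 = 4806.53.
Phase 2 runs for 11.2 − 6 = 5.2 days at r = 0.87.
N(11.2) = 4806.53·e^(0.87×5.2) = 4806.53·e^4.524 = 443180.

443180 aphids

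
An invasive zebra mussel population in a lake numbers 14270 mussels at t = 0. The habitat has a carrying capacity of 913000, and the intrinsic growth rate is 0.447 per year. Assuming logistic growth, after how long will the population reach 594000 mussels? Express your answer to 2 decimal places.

A = (K − N₀)/N₀ = (913000 − 14270)/14270 = 62.98.
Solve 913000/(1 + 62.98·e^(−0.447t)) = 594000: 1 + 62.98·e^(−0.447t) = 1.537, so e^(−0.447t) = 0.00852705.
−0.447·t = ln(0.00852705) = -4.7645, so t = 4.7645/0.447 = 10.659.

10.66 years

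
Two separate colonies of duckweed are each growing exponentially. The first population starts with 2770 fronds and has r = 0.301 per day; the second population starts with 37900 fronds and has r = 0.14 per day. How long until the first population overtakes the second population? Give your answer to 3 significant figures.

16.2 days

Set 2770·e^(0.301t) = 37900·e^(0.14t).
e^((0.301 − 0.14)t) = 37900/2770 → e^(0.161·t) = 13.682.
0.161·t = ln(13.682) = 2.6161, so t = 2.6161/0.161 = 16.249.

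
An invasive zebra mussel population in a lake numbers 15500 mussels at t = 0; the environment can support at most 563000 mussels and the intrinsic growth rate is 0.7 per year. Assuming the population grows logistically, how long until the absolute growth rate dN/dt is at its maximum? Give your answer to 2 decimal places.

5.09 years

Logistic growth is fastest at N = K/2 = 281500.
A = (K − N₀)/N₀ = 35.323. Set K/(1 + A·e^(−rt)) = K/2 → A·e^(−rt) = 1.
e^(−0.7t) = 1/35.323 = 0.0283105, so t = ln(35.323)/0.7 = 3.5645/0.7 = 5.0922.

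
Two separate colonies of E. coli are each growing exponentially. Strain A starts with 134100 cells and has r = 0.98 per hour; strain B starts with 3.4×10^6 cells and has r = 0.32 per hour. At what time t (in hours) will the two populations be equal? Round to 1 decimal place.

Set 134100·e^(0.98t) = 3.4×10^6·e^(0.32t).
e^((0.98 − 0.32)t) = 3.4×10^6/134100 → e^(0.66·t) = 25.354.
0.66·t = ln(25.354) = 3.2329, so t = 3.2329/0.66 = 4.8984.

4.9 hours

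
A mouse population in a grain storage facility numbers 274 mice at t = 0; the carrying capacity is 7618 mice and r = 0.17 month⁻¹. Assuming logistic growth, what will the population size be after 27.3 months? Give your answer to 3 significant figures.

A = (K − N₀)/N₀ = (7618 − 274)/274 = 26.803.
N(t) = K/(1 + A·e^(−rt)) = 7618/(1 + 26.803×e^(−0.17×27.3)).
e^(−4.641) = 0.009648; denominator = 1 + 26.803×0.009648 = 1.2586.
N = 7618/1.2586 = 6052.78.

6050 mice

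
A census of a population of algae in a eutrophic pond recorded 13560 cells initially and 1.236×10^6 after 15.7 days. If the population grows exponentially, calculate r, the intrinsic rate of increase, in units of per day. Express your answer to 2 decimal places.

From N(t) = N₀·e^(rt): e^(r·15.7) = 1.236×10^6/13560 = 91.15.
r·15.7 = ln(91.15) = 4.5125, so r = 4.5125/15.7 = 0.28742.

0.29 per day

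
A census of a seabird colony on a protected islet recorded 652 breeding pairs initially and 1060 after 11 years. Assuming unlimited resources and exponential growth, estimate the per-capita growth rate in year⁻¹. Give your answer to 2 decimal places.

0.04 per year

From N(t) = N₀·e^(rt): e^(r·11) = 1060/652 = 1.6258.
r·11 = ln(1.6258) = 0.48598, so r = 0.48598/11 = 0.04418.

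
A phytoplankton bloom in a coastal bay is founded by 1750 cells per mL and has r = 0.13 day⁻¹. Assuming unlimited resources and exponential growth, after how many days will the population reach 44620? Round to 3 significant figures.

24.9 days

Set N₀·e^(rt) = 44620: e^(0.13·t) = 44620/1750 = 25.497.
0.13·t = ln(25.497) = 3.2386, so t = 3.2386/0.13 = 24.912.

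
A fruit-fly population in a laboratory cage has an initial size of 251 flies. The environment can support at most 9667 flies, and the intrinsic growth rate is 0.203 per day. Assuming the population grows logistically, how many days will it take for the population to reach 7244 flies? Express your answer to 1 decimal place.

A = (K − N₀)/N₀ = (9667 − 251)/251 = 37.514.
Solve 9667/(1 + 37.514·e^(−0.203t)) = 7244: 1 + 37.514·e^(−0.203t) = 1.3345, so e^(−0.203t) = 0.00891625.
−0.203·t = ln(0.00891625) = -4.7199, so t = 4.7199/0.203 = 23.251.

23.3 days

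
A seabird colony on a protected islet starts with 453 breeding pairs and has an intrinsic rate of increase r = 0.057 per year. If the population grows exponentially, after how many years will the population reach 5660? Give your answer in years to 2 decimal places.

44.30 years

Set N₀·e^(rt) = 5660: e^(0.057·t) = 5660/453 = 12.494.
0.057·t = ln(12.494) = 2.5253, so t = 2.5253/0.057 = 44.303.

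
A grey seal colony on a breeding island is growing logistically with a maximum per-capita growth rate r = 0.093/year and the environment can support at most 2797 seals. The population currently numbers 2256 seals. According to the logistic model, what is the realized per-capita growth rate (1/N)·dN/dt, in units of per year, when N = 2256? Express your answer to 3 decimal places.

(1/N)·dN/dt = r(1 − N/K) = 0.093 × (1 − 2256/2797).
= 0.093 × 0.19342 = 0.017988.

0.018 per year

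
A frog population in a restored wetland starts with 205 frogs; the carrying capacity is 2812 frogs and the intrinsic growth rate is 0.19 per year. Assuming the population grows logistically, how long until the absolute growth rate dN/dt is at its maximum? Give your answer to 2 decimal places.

Logistic growth is fastest at N = K/2 = 1406.
A = (K − N₀)/N₀ = 12.717. Set K/(1 + A·e^(−rt)) = K/2 → A·e^(−rt) = 1.
e^(−0.19t) = 1/12.717 = 0.0786344, so t = ln(12.717)/0.19 = 2.5429/0.19 = 13.384.

13.38 years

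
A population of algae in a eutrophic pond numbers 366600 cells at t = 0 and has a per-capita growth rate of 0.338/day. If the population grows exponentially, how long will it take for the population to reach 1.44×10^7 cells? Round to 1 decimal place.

10.9 days

Set N₀·e^(rt) = 1.44×10^7: e^(0.338·t) = 1.44×10^7/366600 = 39.28.
0.338·t = ln(39.28) = 3.6707, so t = 3.6707/0.338 = 10.86.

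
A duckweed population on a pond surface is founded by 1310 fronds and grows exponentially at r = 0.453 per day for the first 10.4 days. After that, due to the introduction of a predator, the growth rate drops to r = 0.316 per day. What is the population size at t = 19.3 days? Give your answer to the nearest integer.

Phase 1: N(10.4) = 1310·e^(0.453×10.4) = 1310·e^4.711 = 145653.
Phase 2 runs for 19.3 − 10.4 = 8.9 days at r = 0.316.
N(19.3) = 145653·e^(0.316×8.9) = 145653·e^2.812 = 2.425098×10^6.

2425098 fronds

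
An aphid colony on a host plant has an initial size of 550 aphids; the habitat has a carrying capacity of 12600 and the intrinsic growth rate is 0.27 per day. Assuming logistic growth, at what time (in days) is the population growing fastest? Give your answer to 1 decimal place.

11.4 days

Logistic growth is fastest at N = K/2 = 6300.
A = (K − N₀)/N₀ = 21.909. Set K/(1 + A·e^(−rt)) = K/2 → A·e^(−rt) = 1.
e^(−0.27t) = 1/21.909 = 0.0456432, so t = ln(21.909)/0.27 = 3.0869/0.27 = 11.433.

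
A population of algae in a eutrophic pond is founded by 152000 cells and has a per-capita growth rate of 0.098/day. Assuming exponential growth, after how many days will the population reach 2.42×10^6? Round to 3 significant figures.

28.2 days

Set N₀·e^(rt) = 2.42×10^6: e^(0.098·t) = 2.42×10^6/152000 = 15.921.
0.098·t = ln(15.921) = 2.7676, so t = 2.7676/0.098 = 28.241.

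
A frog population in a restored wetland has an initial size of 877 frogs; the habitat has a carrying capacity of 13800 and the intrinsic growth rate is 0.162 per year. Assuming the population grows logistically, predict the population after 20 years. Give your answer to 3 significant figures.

8750 frogs

A = (K − N₀)/N₀ = (13800 − 877)/877 = 14.735.
N(t) = K/(1 + A·e^(−rt)) = 13800/(1 + 14.735×e^(−0.162×20)).
e^(−3.24) = 0.039164; denominator = 1 + 14.735×0.039164 = 1.5771.
N = 13800/1.5771 = 8750.25.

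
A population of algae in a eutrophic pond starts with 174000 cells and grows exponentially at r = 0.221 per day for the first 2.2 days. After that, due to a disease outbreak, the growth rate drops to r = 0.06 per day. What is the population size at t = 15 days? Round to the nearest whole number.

Phase 1: N(2.2) = 174000·e^(0.221×2.2) = 174000·e^0.4862 = 282946.
Phase 2 runs for 15 − 2.2 = 12.8 days at r = 0.06.
N(15) = 282946·e^(0.06×12.8) = 282946·e^0.768 = 609876.

609876 cells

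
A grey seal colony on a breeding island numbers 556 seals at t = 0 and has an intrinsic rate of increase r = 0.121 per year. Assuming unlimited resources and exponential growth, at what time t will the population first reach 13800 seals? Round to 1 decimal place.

26.5 years

Set N₀·e^(rt) = 13800: e^(0.121·t) = 13800/556 = 24.82.
0.121·t = ln(24.82) = 3.2117, so t = 3.2117/0.121 = 26.543.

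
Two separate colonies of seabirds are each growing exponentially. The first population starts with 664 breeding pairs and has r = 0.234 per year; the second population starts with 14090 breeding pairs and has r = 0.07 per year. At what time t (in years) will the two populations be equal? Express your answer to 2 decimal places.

Set 664·e^(0.234t) = 14090·e^(0.07t).
e^((0.234 − 0.07)t) = 14090/664 → e^(0.164·t) = 21.22.
0.164·t = ln(21.22) = 3.0549, so t = 3.0549/0.164 = 18.628.

18.63 years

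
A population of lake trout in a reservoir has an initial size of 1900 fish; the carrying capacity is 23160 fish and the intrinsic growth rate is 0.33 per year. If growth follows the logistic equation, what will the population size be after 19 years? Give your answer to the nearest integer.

22680 fish

A = (K − N₀)/N₀ = (23160 − 1900)/1900 = 11.189.
N(t) = K/(1 + A·e^(−rt)) = 23160/(1 + 11.189×e^(−0.33×19)).
e^(−6.27) = 0.0018922; denominator = 1 + 11.189×0.0018922 = 1.0212.
N = 23160/1.0212 = 22679.8.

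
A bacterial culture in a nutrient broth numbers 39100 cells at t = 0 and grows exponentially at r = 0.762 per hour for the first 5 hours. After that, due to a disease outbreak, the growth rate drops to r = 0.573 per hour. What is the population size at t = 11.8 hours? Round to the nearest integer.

Phase 1: N(5) = 39100·e^(0.762×5) = 39100·e^3.81 = 1.765382×10^6.
Phase 2 runs for 11.8 − 5 = 6.8 hours at r = 0.573.
N(11.8) = 1.765382×10^6·e^(0.573×6.8) = 1.765382×10^6·e^3.896 = 8.69008×10^7.

86900796 cells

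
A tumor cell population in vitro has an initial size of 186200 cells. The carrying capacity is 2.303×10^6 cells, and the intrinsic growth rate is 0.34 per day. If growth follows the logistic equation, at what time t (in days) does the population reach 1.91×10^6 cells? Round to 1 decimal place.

A = (K − N₀)/N₀ = (2.303×10^6 − 186200)/186200 = 11.368.
Solve 2.303×10^6/(1 + 11.368·e^(−0.34t)) = 1.91×10^6: 1 + 11.368·e^(−0.34t) = 1.2058, so e^(−0.34t) = 0.0180992.
−0.34·t = ln(0.0180992) = -4.0119, so t = 4.0119/0.34 = 11.8.

11.8 days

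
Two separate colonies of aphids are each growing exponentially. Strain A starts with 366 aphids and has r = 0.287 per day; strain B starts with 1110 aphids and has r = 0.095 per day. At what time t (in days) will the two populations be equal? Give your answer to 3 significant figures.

5.78 days

Set 366·e^(0.287t) = 1110·e^(0.095t).
e^((0.287 − 0.095)t) = 1110/366 → e^(0.192·t) = 3.0328.
0.192·t = ln(3.0328) = 1.1095, so t = 1.1095/0.192 = 5.7786.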